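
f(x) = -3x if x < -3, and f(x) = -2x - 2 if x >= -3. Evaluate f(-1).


-1 satisfies x >= -3
f(-1) = 0

0


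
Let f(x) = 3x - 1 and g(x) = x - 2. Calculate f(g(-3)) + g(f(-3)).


f(g(-3)) = -16
g(f(-3)) = -12
Sum = -28

-28


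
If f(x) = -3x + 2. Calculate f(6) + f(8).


f(6) = -16
f(8) = -22
Sum = -38

-38


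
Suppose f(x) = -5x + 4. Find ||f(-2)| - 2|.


f(-2) = 14
|14| = 14
|14 - 2| = 12

12


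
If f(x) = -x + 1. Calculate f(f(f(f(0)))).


0


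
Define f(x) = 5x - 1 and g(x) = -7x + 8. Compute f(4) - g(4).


f(4) = 19
g(4) = -20
Difference = 39

39


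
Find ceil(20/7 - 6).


-3


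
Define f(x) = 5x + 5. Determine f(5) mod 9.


f(5) = 30
30 mod 9 = 3

3


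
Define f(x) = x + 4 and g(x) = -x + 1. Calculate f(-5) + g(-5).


5


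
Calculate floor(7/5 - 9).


7/5 = 1.4
1.4 - 9 = -7.6
floor(-7.6) = -8

-8


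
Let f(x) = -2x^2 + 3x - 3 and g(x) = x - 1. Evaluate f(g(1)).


g(1) = 0
f(0) = (-2)*(0)^2 + 3*(0) - 3 = -3

-3


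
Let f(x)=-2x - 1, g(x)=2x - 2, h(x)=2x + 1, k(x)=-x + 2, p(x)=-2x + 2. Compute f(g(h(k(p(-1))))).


p(-1) = 4
k(4) = -2
h(-2) = -3
g(-3) = -8
f(-8) = 15

15


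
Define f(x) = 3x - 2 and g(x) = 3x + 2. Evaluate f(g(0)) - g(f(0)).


f(g(0)) = 4
g(f(0)) = -4
Difference = 8

8


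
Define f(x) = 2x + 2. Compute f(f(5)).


f(5) = 12
f(12) = 26

26


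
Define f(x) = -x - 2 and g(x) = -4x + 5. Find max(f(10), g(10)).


f(10) = -12
g(10) = -35
max = -12

-12


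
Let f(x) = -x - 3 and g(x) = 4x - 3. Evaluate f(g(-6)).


g(-6) = -27
f(-27) = 24

24


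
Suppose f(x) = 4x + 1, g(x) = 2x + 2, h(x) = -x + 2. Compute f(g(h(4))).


h(4) = -2
g(-2) = -2
f(-2) = -7

-7


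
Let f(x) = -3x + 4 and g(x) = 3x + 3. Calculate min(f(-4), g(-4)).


f(-4) = 16
g(-4) = -9
min = -9

-9


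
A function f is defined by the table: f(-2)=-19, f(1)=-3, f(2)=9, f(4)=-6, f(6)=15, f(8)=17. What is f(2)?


9


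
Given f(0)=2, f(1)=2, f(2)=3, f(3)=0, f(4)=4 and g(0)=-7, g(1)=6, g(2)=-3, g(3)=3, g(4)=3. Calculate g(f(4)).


f(4) = 4
g(4) = 3

3


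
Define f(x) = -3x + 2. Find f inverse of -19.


7


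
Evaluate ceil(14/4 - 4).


14/4 = 3.5
3.5 - 4 = -0.5
ceil(-0.5) = 0

0


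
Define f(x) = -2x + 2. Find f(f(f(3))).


f(3) = -4
f(-4) = 10
f(10) = -18

-18


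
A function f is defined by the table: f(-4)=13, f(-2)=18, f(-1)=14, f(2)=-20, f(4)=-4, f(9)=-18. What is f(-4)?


13


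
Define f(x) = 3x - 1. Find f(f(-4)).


f(-4) = -13
f(-13) = -40

-40


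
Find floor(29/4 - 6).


29/4 = 7.25
7.25 - 6 = 1.25
floor(1.25) = 1

1


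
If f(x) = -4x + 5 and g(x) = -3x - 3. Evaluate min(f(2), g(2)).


f(2) = -3
g(2) = -9
min = -9

-9


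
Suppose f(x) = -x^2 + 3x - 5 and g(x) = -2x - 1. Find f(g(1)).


g(1) = -3
f(-3) = (-1)*(-3)^2 + 3*(-3) - 5 = -23

-23


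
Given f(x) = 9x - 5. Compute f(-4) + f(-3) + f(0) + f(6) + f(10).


f(-4) = -41
f(-3) = -32
f(0) = -5
f(6) = 49
f(10) = 85
Sum = 56

56


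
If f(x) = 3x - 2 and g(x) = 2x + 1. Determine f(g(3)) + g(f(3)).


f(g(3)) = 19
g(f(3)) = 15
Sum = 34

34


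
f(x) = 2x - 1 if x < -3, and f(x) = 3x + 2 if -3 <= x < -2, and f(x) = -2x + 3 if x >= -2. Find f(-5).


-5 satisfies x < -3
f(-5) = -11

-11


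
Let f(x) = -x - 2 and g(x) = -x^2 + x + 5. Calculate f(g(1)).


g(1) = 5
f(5) = -7

-7


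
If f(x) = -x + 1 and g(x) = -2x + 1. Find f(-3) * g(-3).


28


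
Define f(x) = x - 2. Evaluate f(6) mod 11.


f(6) = 4
4 mod 11 = 4

4


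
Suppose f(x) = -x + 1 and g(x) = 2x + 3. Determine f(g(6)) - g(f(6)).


f(g(6)) = -14
g(f(6)) = -7
Difference = -7

-7


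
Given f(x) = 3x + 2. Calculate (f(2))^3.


f(2) = 8
(8)^3 = 512

512


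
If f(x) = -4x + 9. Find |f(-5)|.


f(-5) = 29
|29| = 29

29


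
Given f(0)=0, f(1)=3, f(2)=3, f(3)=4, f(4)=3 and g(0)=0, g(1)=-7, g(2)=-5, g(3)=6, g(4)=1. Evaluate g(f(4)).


f(4) = 3
g(3) = 6

6


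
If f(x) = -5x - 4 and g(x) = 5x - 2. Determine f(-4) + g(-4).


f(-4) = 16
g(-4) = -22
Sum = -6

-6


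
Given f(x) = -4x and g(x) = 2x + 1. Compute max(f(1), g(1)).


f(1) = -4
g(1) = 3
max = 3

3


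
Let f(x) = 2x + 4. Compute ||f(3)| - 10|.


f(3) = 10
|10| = 10
|10 - 10| = 0

0


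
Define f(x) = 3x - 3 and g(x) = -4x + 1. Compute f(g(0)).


g(0) = 1
f(1) = 0

0


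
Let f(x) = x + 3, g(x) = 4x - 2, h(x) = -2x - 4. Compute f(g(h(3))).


h(3) = -10
g(-10) = -42
f(-42) = -39

-39


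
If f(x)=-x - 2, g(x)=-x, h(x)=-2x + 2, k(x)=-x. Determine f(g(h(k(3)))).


k(3) = -3
h(-3) = 8
g(8) = -8
f(-8) = 6

6


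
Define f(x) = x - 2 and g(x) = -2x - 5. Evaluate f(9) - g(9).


f(9) = 7
g(9) = -23
Difference = 30

30


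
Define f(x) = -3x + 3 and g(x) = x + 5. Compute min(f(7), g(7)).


f(7) = -18
g(7) = 12
min = -18

-18


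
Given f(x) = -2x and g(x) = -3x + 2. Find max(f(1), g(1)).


f(1) = -2
g(1) = -1
max = -1

-1


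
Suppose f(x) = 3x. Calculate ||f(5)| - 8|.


7


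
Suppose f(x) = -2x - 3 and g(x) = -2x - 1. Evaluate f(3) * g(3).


f(3) = -9
g(3) = -7
Product = 63

63


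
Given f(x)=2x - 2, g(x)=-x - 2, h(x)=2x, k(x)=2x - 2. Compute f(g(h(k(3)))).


k(3) = 4
h(4) = 8
g(8) = -10
f(-10) = -22

-22


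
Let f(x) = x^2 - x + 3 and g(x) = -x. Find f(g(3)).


15


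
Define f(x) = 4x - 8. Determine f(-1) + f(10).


f(-1) = -12
f(10) = 32
Sum = 20

20


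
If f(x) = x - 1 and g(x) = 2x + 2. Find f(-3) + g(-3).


-8


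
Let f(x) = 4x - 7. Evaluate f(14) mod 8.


f(14) = 49
49 mod 8 = 1

1


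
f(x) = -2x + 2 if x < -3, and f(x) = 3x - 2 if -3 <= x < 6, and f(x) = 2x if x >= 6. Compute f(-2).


-8


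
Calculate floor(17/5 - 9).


17/5 = 3.4
3.4 - 9 = -5.6
floor(-5.6) = -6

-6


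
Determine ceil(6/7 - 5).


-4


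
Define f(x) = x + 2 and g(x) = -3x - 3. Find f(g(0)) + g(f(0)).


-10


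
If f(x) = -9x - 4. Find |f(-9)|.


f(-9) = 77
|77| = 77

77


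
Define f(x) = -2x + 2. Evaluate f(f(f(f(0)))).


f(0) = 2
f(2) = -2
f(-2) = 6
f(6) = -10

-10


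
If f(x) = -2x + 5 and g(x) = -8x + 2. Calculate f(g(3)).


g(3) = -22
f(-22) = 49

49


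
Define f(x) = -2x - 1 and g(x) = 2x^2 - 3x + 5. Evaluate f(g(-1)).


g(-1) = 10
f(10) = -21

-21


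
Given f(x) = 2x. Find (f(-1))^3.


f(-1) = -2
(-2)^3 = -8

-8


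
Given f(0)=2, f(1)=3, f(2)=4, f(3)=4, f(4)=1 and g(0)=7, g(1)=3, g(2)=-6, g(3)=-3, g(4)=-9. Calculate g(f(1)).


f(1) = 3
g(3) = -3

-3


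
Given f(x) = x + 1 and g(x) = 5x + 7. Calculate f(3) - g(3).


-18


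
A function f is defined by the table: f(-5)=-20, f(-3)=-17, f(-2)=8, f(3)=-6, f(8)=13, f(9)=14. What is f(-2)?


Reading from the table at x = -2

8


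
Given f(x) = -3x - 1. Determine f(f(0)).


2


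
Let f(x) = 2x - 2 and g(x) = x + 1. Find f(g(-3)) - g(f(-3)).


f(g(-3)) = -6
g(f(-3)) = -7
Difference = 1

1


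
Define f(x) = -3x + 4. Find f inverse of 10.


-2


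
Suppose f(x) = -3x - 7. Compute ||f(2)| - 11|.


2


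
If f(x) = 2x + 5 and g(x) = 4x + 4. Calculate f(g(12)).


109


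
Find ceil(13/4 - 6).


13/4 = 3.25
3.25 - 6 = -2.75
ceil(-2.75) = -2

-2


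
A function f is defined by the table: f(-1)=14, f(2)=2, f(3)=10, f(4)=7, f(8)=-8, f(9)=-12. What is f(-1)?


Reading from the table at x = -1

14


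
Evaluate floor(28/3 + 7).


16


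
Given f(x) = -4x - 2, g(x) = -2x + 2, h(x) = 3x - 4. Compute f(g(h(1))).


h(1) = -1
g(-1) = 4
f(4) = -18

-18


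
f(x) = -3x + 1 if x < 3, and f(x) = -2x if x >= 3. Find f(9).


9 satisfies x >= 3
f(9) = -18

-18


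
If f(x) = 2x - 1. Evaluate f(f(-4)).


-19


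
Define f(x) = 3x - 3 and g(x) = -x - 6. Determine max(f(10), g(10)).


27


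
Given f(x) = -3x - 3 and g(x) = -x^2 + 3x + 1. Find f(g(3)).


g(3) = 1
f(1) = -6

-6


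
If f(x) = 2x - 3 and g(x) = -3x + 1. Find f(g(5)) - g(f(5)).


f(g(5)) = -31
g(f(5)) = -20
Difference = -11

-11


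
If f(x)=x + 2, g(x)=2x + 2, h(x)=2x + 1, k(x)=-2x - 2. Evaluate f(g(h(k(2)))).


-18


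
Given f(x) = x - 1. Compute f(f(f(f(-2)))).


f(-2) = -3
f(-3) = -4
f(-4) = -5
f(-5) = -6

-6


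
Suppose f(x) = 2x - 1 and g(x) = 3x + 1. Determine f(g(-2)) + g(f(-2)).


-25


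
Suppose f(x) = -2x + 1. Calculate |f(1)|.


f(1) = -1
|-1| = 1

1


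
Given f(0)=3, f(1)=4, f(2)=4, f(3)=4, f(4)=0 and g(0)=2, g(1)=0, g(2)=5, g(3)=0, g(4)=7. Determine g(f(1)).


f(1) = 4
g(4) = 7

7


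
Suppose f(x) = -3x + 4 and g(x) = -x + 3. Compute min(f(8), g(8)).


f(8) = -20
g(8) = -5
min = -20

-20


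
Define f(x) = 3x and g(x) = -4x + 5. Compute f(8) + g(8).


f(8) = 24
g(8) = -27
Sum = -3

-3


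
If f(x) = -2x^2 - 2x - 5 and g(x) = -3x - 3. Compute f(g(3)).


g(3) = -12
f(-12) = (-2)*(-12)^2 - 2*(-12) - 5 = -269

-269


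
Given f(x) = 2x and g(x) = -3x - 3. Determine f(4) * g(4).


f(4) = 8
g(4) = -15
Product = -120

-120


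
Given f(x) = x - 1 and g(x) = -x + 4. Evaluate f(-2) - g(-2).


-9


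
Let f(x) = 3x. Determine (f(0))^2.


f(0) = 0
(0)^2 = 0

0


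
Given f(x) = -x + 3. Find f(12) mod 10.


f(12) = -9
-9 mod 10 = 1

1


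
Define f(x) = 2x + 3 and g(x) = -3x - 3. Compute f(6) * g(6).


f(6) = 15
g(6) = -21
Product = -315

-315


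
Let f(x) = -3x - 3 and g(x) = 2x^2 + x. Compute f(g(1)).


g(1) = 3
f(3) = -12

-12


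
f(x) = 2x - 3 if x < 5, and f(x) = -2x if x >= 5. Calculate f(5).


5 satisfies x >= 5
f(5) = -10

-10


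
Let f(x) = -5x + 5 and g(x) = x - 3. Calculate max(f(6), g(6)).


f(6) = -25
g(6) = 3
max = 3

3


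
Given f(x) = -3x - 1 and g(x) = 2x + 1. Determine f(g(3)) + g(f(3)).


-41


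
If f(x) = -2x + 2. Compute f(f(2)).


f(2) = -2
f(-2) = 6

6


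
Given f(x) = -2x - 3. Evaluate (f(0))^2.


9


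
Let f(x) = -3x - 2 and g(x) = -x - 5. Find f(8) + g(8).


f(8) = -26
g(8) = -13
Sum = -39

-39


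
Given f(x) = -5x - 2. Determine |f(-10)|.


f(-10) = 48
|48| = 48

48


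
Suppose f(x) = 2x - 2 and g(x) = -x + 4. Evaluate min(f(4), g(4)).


f(4) = 6
g(4) = 0
min = 0

0


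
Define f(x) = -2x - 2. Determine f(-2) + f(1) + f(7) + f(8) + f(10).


-58


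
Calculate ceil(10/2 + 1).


10/2 = 5
5 + 1 = 6
ceil(6) = 6

6


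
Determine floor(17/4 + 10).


17/4 = 4.25
4.25 + 10 = 14.25
floor(14.25) = 14

14


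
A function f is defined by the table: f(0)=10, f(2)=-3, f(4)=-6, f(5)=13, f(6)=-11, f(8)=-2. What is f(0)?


Reading from the table at x = 0

10


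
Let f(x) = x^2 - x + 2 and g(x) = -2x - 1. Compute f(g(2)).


32


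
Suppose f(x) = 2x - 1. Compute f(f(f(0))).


f(0) = -1
f(-1) = -3
f(-3) = -7

-7


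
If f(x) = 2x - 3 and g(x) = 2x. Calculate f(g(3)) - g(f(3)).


f(g(3)) = 9
g(f(3)) = 6
Difference = 3

3


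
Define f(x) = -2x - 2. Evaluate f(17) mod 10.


f(17) = -36
-36 mod 10 = 4

4


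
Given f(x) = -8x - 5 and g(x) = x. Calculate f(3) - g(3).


f(3) = -29
g(3) = 3
Difference = -32

-32


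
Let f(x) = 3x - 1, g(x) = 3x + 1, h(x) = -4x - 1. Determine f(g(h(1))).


h(1) = -5
g(-5) = -14
f(-14) = -43

-43


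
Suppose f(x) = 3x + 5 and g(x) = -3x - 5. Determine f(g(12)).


g(12) = -41
f(-41) = -118

-118


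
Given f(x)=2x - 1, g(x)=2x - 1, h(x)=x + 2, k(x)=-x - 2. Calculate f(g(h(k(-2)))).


k(-2) = 0
h(0) = 2
g(2) = 3
f(3) = 5

5


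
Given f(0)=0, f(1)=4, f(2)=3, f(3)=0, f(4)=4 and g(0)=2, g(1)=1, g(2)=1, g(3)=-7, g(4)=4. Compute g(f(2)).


f(2) = 3
g(3) = -7

-7


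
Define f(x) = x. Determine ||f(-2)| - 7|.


5


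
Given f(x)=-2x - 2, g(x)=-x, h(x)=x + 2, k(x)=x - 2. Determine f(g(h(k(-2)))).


k(-2) = -4
h(-4) = -2
g(-2) = 2
f(2) = -6

-6


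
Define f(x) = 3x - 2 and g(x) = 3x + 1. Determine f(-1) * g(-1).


f(-1) = -5
g(-1) = -2
Product = 10

10


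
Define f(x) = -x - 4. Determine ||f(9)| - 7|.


f(9) = -13
|-13| = 13
|13 - 7| = 6

6


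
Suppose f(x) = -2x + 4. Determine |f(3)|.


f(3) = -2
|-2| = 2

2


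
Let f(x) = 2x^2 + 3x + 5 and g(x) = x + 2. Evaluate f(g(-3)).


g(-3) = -1
f(-1) = 2*(-1)^2 + 3*(-1) + 5 = 4

4


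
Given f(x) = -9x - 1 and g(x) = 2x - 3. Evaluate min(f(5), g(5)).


f(5) = -46
g(5) = 7
min = -46

-46


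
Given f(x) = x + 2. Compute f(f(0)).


4


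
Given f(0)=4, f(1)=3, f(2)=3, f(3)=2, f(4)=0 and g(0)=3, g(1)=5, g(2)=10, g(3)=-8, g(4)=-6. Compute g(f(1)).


f(1) = 3
g(3) = -8

-8


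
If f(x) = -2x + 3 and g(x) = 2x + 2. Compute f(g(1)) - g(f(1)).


f(g(1)) = -5
g(f(1)) = 4
Difference = -9

-9


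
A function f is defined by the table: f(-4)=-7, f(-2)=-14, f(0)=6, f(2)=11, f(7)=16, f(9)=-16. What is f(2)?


Reading from the table at x = 2

11


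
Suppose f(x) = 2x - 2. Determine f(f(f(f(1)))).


-14


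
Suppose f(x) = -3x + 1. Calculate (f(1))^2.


f(1) = -2
(-2)^2 = 4

4


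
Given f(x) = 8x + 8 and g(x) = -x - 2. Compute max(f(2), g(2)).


f(2) = 24
g(2) = -4
max = 24

24


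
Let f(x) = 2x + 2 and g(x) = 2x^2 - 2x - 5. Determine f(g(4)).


g(4) = 19
f(19) = 40

40


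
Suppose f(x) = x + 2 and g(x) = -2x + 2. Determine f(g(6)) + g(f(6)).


f(g(6)) = -8
g(f(6)) = -14
Sum = -22

-22


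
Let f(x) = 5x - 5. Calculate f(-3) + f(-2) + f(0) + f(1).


f(-3) = -20
f(-2) = -15
f(0) = -5
f(1) = 0
Sum = -40

-40


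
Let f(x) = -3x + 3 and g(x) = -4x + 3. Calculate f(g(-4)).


g(-4) = 19
f(19) = -54

-54


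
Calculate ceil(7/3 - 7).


7/3 = 2.3333
2.3333 - 7 = -4.6667
ceil(-4.6667) = -4

-4


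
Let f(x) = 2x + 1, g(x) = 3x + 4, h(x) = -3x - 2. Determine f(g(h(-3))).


h(-3) = 7
g(7) = 25
f(25) = 51

51


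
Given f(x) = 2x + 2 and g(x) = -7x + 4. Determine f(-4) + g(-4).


f(-4) = -6
g(-4) = 32
Sum = 26

26


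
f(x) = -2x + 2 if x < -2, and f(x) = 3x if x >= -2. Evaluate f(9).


9 satisfies x >= -2
f(9) = 27

27


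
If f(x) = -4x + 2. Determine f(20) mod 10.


f(20) = -78
-78 mod 10 = 2

2


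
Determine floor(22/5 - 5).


22/5 = 4.4
4.4 - 5 = -0.6
floor(-0.6) = -1

-1


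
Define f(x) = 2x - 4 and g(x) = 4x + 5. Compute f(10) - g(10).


f(10) = 16
g(10) = 45
Difference = -29

-29


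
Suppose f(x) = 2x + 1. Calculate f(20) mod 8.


1


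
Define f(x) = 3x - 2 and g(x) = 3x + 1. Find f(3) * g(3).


f(3) = 7
g(3) = 10
Product = 70

70


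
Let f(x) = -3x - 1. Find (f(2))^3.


f(2) = -7
(-7)^3 = -343

-343


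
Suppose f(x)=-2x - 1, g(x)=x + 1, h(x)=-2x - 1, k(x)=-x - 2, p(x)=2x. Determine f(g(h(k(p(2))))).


p(2) = 4
k(4) = -6
h(-6) = 11
g(11) = 12
f(12) = -25

-25


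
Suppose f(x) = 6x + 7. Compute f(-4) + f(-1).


f(-4) = -17
f(-1) = 1
Sum = -16

-16


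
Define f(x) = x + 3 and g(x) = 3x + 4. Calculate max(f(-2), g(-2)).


f(-2) = 1
g(-2) = -2
max = 1

1


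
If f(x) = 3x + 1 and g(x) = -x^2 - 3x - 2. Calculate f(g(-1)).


1


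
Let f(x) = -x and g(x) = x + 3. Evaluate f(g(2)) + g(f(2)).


f(g(2)) = -5
g(f(2)) = 1
Sum = -4

-4


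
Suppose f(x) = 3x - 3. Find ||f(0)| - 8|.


f(0) = -3
|-3| = 3
|3 - 8| = 5

5


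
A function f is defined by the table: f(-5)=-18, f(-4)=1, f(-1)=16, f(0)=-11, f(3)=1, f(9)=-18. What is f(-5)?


Reading from the table at x = -5

-18


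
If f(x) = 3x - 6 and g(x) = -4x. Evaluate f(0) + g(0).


f(0) = -6
g(0) = 0
Sum = -6

-6


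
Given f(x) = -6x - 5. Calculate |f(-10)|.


55


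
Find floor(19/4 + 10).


19/4 = 4.75
4.75 + 10 = 14.75
floor(14.75) = 14

14


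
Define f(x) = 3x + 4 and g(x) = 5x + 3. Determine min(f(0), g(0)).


f(0) = 4
g(0) = 3
min = 3

3


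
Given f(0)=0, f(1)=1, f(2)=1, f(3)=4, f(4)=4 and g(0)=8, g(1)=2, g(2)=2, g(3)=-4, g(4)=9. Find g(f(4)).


f(4) = 4
g(4) = 9

9


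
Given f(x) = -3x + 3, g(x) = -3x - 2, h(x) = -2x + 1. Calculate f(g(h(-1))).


h(-1) = 3
g(3) = -11
f(-11) = 36

36


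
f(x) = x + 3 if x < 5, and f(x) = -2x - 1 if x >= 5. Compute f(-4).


-4 satisfies x < 5
f(-4) = -1

-1


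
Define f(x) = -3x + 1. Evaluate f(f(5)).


43


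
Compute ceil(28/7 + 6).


28/7 = 4
4 + 6 = 10
ceil(10) = 10

10


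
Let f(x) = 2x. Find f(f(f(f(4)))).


f(4) = 8
f(8) = 16
f(16) = 32
f(32) = 64

64


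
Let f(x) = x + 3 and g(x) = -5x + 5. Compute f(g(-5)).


g(-5) = 30
f(30) = 33

33


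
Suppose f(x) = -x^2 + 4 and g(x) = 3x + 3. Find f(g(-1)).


g(-1) = 0
f(0) = (-1)*(0)^2 + 4 = 4

4


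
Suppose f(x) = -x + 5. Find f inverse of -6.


Solve -x + 5 = -6
x = (-6 - 5) / (-1) = 11

11


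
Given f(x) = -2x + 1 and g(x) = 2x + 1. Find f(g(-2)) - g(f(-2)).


f(g(-2)) = 7
g(f(-2)) = 11
Difference = -4

-4


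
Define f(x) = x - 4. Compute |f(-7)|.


f(-7) = -11
|-11| = 11

11


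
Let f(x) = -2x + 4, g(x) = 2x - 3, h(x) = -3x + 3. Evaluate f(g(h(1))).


h(1) = 0
g(0) = -3
f(-3) = 10

10


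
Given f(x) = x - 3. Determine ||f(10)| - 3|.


f(10) = 7
|7| = 7
|7 - 3| = 4

4


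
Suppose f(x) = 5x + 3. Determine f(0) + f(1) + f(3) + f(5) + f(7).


95


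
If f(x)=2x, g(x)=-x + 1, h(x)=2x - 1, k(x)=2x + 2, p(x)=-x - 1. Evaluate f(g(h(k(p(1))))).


12


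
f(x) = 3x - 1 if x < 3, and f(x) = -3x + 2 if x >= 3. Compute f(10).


10 satisfies x >= 3
f(10) = -28

-28


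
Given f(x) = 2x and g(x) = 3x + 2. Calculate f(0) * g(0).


0


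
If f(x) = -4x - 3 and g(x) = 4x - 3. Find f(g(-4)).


g(-4) = -19
f(-19) = 73

73


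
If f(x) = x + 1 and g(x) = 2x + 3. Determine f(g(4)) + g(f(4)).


25


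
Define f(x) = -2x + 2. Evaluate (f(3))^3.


f(3) = -4
(-4)^3 = -64

-64


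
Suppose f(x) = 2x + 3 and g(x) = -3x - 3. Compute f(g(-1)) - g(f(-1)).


f(g(-1)) = 3
g(f(-1)) = -6
Difference = 9

9


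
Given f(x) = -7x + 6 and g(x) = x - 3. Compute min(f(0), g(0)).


f(0) = 6
g(0) = -3
min = -3

-3


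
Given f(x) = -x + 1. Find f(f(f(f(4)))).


f(4) = -3
f(-3) = 4
f(4) = -3
f(-3) = 4

4


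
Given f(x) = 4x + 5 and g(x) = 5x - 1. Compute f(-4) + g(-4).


f(-4) = -11
g(-4) = -21
Sum = -32

-32


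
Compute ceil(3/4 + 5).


3/4 = 0.75
0.75 + 5 = 5.75
ceil(5.75) = 6

6


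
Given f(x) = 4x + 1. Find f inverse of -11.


Solve 4x + 1 = -11
x = (-11 - 1) / 4 = -3

-3


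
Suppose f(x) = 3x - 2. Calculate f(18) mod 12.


f(18) = 52
52 mod 12 = 4

4


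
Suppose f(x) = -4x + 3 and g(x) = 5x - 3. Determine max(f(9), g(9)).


f(9) = -33
g(9) = 42
max = 42

42


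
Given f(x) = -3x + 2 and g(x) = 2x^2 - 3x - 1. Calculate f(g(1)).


8


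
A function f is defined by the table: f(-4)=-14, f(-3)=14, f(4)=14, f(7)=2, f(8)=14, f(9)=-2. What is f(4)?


Reading from the table at x = 4

14


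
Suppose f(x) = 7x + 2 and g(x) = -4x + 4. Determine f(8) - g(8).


f(8) = 58
g(8) = -28
Difference = 86

86


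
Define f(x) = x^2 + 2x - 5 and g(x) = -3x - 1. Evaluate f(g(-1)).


g(-1) = 2
f(2) = 1*(2)^2 + 2*(2) - 5 = 3

3


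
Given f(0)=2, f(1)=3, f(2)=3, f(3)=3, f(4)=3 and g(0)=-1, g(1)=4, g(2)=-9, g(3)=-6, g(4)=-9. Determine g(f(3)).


-6


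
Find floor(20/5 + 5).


20/5 = 4
4 + 5 = 9
floor(9) = 9

9


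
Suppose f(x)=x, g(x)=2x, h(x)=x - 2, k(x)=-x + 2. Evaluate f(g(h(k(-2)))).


k(-2) = 4
h(4) = 2
g(2) = 4
f(4) = 4

4


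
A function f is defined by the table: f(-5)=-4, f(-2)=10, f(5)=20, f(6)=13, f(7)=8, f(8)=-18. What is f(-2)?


Reading from the table at x = -2

10


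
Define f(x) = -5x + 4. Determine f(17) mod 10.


f(17) = -81
-81 mod 10 = 9

9


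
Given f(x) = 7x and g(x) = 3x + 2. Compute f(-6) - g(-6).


f(-6) = -42
g(-6) = -16
Difference = -26

-26


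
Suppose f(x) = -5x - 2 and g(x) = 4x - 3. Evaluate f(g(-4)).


93


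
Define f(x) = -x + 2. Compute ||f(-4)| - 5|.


1


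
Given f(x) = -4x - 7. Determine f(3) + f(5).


-46


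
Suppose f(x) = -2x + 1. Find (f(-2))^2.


f(-2) = 5
(5)^2 = 25

25


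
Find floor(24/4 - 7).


24/4 = 6
6 - 7 = -1
floor(-1) = -1

-1


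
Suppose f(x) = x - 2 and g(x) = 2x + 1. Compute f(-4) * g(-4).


42


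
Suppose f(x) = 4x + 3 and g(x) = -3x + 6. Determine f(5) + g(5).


f(5) = 23
g(5) = -9
Sum = 14

14


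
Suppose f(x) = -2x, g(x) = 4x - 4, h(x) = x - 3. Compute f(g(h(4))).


h(4) = 1
g(1) = 0
f(0) = 0

0


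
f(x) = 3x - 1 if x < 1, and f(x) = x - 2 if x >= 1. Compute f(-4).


-4 satisfies x < 1
f(-4) = -13

-13


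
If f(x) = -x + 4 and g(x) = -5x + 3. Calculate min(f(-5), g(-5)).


f(-5) = 9
g(-5) = 28
min = 9

9


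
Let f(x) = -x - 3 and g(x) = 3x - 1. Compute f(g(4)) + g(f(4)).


f(g(4)) = -14
g(f(4)) = -22
Sum = -36

-36


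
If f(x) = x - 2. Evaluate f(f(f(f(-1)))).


-9


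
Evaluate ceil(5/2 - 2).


5/2 = 2.5
2.5 - 2 = 0.5
ceil(0.5) = 1

1


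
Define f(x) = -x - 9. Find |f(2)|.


f(2) = -11
|-11| = 11

11


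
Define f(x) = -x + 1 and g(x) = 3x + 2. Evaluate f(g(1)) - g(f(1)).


-6


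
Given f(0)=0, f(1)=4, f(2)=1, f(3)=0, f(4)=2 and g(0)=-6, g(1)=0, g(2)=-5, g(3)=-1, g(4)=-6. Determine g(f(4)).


f(4) = 2
g(2) = -5

-5


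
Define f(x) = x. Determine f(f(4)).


f(4) = 4
f(4) = 4

4


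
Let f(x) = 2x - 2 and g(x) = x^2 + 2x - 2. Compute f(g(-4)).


g(-4) = 6
f(6) = 10

10


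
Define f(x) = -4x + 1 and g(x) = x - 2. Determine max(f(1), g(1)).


f(1) = -3
g(1) = -1
max = -1

-1


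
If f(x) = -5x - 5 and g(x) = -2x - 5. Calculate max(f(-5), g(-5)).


f(-5) = 20
g(-5) = 5
max = 20

20


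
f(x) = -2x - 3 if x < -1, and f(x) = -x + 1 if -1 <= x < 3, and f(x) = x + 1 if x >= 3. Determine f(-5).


-5 satisfies x < -1
f(-5) = 7

7


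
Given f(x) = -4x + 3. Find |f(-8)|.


35


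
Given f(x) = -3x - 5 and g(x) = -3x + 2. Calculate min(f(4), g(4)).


f(4) = -17
g(4) = -10
min = -17

-17


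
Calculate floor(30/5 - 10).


-4


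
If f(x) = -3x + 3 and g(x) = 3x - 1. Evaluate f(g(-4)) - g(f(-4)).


f(g(-4)) = 42
g(f(-4)) = 44
Difference = -2

-2


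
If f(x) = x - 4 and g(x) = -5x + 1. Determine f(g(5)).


-28


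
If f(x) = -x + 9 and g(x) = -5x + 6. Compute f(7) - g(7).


31


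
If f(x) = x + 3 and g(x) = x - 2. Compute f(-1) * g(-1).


f(-1) = 2
g(-1) = -3
Product = -6

-6


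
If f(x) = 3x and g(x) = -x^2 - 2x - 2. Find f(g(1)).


-15


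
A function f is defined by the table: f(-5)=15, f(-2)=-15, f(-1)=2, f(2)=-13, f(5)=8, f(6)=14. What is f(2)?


Reading from the table at x = 2

-13


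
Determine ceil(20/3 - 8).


20/3 = 6.6667
6.6667 - 8 = -1.3333
ceil(-1.3333) = -1

-1


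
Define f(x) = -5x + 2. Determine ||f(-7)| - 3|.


f(-7) = 37
|37| = 37
|37 - 3| = 34

34


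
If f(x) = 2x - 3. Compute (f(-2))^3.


f(-2) = -7
(-7)^3 = -343

-343


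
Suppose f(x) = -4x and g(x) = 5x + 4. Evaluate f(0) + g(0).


f(0) = 0
g(0) = 4
Sum = 4

4


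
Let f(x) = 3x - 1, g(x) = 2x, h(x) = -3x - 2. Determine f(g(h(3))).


h(3) = -11
g(-11) = -22
f(-22) = -67

-67


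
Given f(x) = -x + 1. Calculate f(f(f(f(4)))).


4


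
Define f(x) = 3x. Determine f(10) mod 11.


f(10) = 30
30 mod 11 = 8

8


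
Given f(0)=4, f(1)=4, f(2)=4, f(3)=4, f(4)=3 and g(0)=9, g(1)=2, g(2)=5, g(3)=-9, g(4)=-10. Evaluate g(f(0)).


f(0) = 4
g(4) = -10

-10


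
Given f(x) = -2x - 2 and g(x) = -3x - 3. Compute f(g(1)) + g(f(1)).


f(g(1)) = 10
g(f(1)) = 9
Sum = 19

19


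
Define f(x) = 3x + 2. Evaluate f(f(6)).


f(6) = 20
f(20) = 62

62


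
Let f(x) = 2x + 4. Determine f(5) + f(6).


f(5) = 14
f(6) = 16
Sum = 30

30


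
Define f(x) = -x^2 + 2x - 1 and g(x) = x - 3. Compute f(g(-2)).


-36


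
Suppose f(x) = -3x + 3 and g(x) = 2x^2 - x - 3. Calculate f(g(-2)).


g(-2) = 7
f(7) = -18

-18


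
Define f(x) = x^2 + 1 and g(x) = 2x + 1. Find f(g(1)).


g(1) = 3
f(3) = 1*(3)^2 + 1 = 10

10


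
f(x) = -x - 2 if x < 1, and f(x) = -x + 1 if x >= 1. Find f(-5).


3


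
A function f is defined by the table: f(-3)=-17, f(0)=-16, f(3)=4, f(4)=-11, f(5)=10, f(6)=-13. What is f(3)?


Reading from the table at x = 3

4


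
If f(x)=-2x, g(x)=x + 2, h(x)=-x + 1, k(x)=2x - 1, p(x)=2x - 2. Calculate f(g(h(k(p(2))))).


0


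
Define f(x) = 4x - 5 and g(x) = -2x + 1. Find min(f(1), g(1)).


f(1) = -1
g(1) = -1
min = -1

-1


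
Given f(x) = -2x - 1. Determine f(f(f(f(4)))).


69


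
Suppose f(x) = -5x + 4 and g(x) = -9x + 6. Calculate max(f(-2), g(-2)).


24


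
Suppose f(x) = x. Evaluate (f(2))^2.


f(2) = 2
(2)^2 = 4

4


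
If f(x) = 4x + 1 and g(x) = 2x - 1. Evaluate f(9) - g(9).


f(9) = 37
g(9) = 17
Difference = 20

20


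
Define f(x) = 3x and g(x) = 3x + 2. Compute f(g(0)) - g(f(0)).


f(g(0)) = 6
g(f(0)) = 2
Difference = 4

4


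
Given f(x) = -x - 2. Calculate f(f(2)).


f(2) = -4
f(-4) = 2

2


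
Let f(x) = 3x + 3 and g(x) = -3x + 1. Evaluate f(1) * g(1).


f(1) = 6
g(1) = -2
Product = -12

-12


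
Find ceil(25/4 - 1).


6


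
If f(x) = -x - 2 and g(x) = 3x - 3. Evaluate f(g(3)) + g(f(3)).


f(g(3)) = -8
g(f(3)) = -18
Sum = -26

-26


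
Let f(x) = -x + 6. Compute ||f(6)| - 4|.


f(6) = 0
|0| = 0
|0 - 4| = 4

4


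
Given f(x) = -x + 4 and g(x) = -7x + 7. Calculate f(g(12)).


g(12) = -77
f(-77) = 81

81


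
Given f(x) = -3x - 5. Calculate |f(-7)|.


f(-7) = 16
|16| = 16

16


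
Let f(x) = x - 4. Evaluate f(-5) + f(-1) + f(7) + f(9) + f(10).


f(-5) = -9
f(-1) = -5
f(7) = 3
f(9) = 5
f(10) = 6
Sum = 0

0


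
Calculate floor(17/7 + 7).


17/7 = 2.4286
2.4286 + 7 = 9.4286
floor(9.4286) = 9

9


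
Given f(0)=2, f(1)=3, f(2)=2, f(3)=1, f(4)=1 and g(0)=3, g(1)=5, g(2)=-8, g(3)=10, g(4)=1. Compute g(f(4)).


f(4) = 1
g(1) = 5

5


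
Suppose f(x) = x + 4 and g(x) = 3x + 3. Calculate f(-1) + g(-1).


3


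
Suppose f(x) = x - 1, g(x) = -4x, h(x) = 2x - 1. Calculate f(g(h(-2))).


h(-2) = -5
g(-5) = 20
f(20) = 19

19


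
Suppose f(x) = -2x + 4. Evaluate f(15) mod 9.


1


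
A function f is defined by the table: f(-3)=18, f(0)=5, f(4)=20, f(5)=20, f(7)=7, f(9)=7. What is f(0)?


Reading from the table at x = 0

5


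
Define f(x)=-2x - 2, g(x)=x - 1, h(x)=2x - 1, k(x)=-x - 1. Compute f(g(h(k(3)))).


k(3) = -4
h(-4) = -9
g(-9) = -10
f(-10) = 18

18


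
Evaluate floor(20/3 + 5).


20/3 = 6.6667
6.6667 + 5 = 11.6667
floor(11.6667) = 11

11


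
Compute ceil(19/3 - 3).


19/3 = 6.3333
6.3333 - 3 = 3.3333
ceil(3.3333) = 4

4


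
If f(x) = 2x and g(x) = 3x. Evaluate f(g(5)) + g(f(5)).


f(g(5)) = 30
g(f(5)) = 30
Sum = 60

60


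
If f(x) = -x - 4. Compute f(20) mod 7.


f(20) = -24
-24 mod 7 = 4

4


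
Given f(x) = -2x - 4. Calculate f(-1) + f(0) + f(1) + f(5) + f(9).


f(-1) = -2
f(0) = -4
f(1) = -6
f(5) = -14
f(9) = -22
Sum = -48

-48


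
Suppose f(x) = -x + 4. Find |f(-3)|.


f(-3) = 7
|7| = 7

7


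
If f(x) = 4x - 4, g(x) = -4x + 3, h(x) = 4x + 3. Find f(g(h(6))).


h(6) = 27
g(27) = -105
f(-105) = -424

-424


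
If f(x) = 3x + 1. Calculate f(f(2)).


22


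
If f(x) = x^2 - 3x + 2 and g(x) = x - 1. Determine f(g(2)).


0


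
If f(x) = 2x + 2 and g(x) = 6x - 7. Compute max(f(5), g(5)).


f(5) = 12
g(5) = 23
max = 23

23


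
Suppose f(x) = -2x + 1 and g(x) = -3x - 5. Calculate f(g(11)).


g(11) = -38
f(-38) = 77

77


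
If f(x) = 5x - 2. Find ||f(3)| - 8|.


f(3) = 13
|13| = 13
|13 - 8| = 5

5


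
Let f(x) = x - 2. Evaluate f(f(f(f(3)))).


f(3) = 1
f(1) = -1
f(-1) = -3
f(-3) = -5

-5


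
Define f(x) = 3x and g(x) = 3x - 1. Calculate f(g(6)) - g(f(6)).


f(g(6)) = 51
g(f(6)) = 53
Difference = -2

-2


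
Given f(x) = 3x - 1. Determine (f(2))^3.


f(2) = 5
(5)^3 = 125

125


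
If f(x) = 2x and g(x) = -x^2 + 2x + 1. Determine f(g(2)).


2


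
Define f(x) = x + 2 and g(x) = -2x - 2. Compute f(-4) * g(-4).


f(-4) = -2
g(-4) = 6
Product = -12

-12


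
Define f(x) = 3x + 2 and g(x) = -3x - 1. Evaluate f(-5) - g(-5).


f(-5) = -13
g(-5) = 14
Difference = -27

-27


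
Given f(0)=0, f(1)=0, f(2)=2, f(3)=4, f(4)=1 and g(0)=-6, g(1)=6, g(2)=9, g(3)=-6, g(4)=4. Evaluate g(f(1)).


f(1) = 0
g(0) = -6

-6


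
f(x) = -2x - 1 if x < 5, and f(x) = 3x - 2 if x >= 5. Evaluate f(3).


3 satisfies x < 5
f(3) = -7

-7


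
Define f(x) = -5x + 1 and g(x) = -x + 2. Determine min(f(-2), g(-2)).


f(-2) = 11
g(-2) = 4
min = 4

4


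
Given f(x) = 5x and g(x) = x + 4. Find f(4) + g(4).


f(4) = 20
g(4) = 8
Sum = 28

28


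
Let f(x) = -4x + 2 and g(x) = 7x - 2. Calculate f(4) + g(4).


f(4) = -14
g(4) = 26
Sum = 12

12


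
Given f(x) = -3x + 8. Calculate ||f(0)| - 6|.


2


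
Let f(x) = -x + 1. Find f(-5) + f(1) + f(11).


f(-5) = 6
f(1) = 0
f(11) = -10
Sum = -4

-4


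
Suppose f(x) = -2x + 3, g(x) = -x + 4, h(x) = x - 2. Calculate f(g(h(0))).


h(0) = -2
g(-2) = 6
f(6) = -9

-9


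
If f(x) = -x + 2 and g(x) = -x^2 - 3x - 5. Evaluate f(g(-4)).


g(-4) = -9
f(-9) = 11

11


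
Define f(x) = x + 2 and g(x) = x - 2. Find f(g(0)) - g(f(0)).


f(g(0)) = 0
g(f(0)) = 0
Difference = 0

0


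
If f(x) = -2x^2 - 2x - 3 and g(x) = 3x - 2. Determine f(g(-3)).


g(-3) = -11
f(-11) = (-2)*(-11)^2 - 2*(-11) - 3 = -223

-223


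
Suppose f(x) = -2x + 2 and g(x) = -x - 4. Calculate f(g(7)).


24


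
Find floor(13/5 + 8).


13/5 = 2.6
2.6 + 8 = 10.6
floor(10.6) = 10

10


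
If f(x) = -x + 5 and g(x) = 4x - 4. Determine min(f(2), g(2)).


f(2) = 3
g(2) = 4
min = 3

3


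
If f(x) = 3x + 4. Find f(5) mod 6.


1


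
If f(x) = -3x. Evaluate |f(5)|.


15


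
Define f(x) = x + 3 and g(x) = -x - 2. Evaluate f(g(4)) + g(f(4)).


f(g(4)) = -3
g(f(4)) = -9
Sum = -12

-12


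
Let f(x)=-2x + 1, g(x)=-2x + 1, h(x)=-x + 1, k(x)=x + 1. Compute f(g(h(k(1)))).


k(1) = 2
h(2) = -1
g(-1) = 3
f(3) = -5

-5


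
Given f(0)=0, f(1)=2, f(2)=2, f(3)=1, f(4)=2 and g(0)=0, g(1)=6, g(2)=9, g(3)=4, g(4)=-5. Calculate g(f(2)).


f(2) = 2
g(2) = 9

9


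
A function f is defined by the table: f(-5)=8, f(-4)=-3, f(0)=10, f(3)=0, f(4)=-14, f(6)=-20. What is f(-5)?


8


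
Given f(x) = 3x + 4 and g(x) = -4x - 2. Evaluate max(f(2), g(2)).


f(2) = 10
g(2) = -10
max = 10

10


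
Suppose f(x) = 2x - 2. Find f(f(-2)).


f(-2) = -6
f(-6) = -14

-14


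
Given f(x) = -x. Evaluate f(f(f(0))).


0


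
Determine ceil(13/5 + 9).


13/5 = 2.6
2.6 + 9 = 11.6
ceil(11.6) = 12

12


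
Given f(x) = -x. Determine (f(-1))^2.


f(-1) = 1
(1)^2 = 1

1


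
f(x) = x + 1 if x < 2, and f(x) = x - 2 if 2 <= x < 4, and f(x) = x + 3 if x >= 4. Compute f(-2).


-2 satisfies x < 2
f(-2) = -1

-1


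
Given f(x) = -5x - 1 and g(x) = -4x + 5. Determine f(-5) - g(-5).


-1


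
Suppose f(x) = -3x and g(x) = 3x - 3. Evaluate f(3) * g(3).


f(3) = -9
g(3) = 6
Product = -54

-54


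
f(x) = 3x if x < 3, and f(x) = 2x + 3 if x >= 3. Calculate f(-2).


-2 satisfies x < 3
f(-2) = -6

-6


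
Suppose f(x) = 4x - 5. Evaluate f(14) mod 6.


3


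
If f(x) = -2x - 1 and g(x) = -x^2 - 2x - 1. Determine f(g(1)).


g(1) = -4
f(-4) = 7

7


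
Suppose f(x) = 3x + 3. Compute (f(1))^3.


f(1) = 6
(6)^3 = 216

216


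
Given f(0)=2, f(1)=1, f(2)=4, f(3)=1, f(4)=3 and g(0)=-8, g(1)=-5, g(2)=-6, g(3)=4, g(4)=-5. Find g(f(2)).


f(2) = 4
g(4) = -5

-5


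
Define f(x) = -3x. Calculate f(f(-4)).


-36


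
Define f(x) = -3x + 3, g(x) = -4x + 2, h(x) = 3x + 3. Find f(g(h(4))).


h(4) = 15
g(15) = -58
f(-58) = 177

177


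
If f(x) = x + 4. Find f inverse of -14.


-18


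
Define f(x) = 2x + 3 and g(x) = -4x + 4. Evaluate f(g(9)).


-61


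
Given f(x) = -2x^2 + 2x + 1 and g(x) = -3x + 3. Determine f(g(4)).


g(4) = -9
f(-9) = (-2)*(-9)^2 + 2*(-9) + 1 = -179

-179


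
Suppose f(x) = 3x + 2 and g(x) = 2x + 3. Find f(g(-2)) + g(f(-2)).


-6


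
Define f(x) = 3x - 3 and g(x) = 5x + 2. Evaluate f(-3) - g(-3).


f(-3) = -12
g(-3) = -13
Difference = 1

1


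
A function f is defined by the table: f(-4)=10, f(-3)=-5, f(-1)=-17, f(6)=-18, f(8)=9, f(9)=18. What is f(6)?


Reading from the table at x = 6

-18


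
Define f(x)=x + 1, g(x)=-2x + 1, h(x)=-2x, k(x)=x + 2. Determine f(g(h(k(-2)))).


k(-2) = 0
h(0) = 0
g(0) = 1
f(1) = 2

2


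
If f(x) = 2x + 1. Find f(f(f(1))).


15


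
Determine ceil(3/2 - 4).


3/2 = 1.5
1.5 - 4 = -2.5
ceil(-2.5) = -2

-2


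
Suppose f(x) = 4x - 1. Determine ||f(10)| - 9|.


f(10) = 39
|39| = 39
|39 - 9| = 30

30


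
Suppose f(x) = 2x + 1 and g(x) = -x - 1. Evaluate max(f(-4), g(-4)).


f(-4) = -7
g(-4) = 3
max = 3

3


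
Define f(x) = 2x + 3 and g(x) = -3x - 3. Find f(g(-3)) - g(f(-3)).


f(g(-3)) = 15
g(f(-3)) = 6
Difference = 9

9


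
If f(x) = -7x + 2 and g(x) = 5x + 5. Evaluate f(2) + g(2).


f(2) = -12
g(2) = 15
Sum = 3

3


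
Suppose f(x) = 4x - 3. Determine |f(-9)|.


f(-9) = -39
|-39| = 39

39


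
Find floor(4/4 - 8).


4/4 = 1
1 - 8 = -7
floor(-7) = -7

-7


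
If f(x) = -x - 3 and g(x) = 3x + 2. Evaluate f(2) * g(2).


f(2) = -5
g(2) = 8
Product = -40

-40


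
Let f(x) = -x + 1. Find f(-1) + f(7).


f(-1) = 2
f(7) = -6
Sum = -4

-4


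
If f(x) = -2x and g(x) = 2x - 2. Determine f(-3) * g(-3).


f(-3) = 6
g(-3) = -8
Product = -48

-48


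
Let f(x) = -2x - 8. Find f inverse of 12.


-10


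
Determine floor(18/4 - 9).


18/4 = 4.5
4.5 - 9 = -4.5
floor(-4.5) = -5

-5


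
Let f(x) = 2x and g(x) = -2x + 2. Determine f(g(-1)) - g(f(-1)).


f(g(-1)) = 8
g(f(-1)) = 6
Difference = 2

2


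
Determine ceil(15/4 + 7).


15/4 = 3.75
3.75 + 7 = 10.75
ceil(10.75) = 11

11


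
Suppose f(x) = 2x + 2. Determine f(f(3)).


18


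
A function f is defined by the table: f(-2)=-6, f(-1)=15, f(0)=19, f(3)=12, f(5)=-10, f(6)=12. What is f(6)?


12


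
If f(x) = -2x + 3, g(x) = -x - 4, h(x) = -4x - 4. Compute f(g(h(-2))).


h(-2) = 4
g(4) = -8
f(-8) = 19

19


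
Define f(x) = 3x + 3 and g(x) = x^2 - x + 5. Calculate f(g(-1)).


g(-1) = 7
f(7) = 24

24


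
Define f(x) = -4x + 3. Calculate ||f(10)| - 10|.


f(10) = -37
|-37| = 37
|37 - 10| = 27

27


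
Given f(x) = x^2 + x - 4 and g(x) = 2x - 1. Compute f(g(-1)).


2


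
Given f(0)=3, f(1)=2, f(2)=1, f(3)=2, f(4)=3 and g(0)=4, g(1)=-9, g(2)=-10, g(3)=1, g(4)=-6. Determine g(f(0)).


f(0) = 3
g(3) = 1

1


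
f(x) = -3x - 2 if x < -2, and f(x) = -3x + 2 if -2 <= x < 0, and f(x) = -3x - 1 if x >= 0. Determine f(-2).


-2 satisfies -2 <= x < 0
f(-2) = 8

8


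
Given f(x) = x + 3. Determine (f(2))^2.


25


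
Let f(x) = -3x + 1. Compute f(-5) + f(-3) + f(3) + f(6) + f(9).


f(-5) = 16
f(-3) = 10
f(3) = -8
f(6) = -17
f(9) = -26
Sum = -25

-25


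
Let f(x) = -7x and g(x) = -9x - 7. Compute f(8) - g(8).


23


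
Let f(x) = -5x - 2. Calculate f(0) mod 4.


f(0) = -2
-2 mod 4 = 2

2


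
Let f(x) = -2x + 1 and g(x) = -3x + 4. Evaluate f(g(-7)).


g(-7) = 25
f(25) = -49

-49


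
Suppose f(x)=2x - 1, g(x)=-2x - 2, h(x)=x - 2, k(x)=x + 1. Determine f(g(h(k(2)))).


k(2) = 3
h(3) = 1
g(1) = -4
f(-4) = -9

-9


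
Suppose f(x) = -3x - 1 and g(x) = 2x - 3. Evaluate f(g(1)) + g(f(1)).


f(g(1)) = 2
g(f(1)) = -11
Sum = -9

-9


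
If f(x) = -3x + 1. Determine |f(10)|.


29


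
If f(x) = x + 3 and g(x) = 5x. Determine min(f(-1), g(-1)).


f(-1) = 2
g(-1) = -5
min = -5

-5


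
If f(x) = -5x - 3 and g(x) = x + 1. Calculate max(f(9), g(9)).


f(9) = -48
g(9) = 10
max = 10

10


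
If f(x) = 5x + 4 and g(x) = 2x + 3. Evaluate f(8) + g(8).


f(8) = 44
g(8) = 19
Sum = 63

63


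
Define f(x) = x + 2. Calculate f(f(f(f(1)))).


f(1) = 3
f(3) = 5
f(5) = 7
f(7) = 9

9


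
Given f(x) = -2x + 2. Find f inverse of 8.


Solve -2x + 2 = 8
x = (8 - 2) / (-2) = -3

-3


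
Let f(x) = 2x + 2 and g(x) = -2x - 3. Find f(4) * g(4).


-110


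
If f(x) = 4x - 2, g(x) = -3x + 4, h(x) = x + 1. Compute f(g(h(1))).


h(1) = 2
g(2) = -2
f(-2) = -10

-10


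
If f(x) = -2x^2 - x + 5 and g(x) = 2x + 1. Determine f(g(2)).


g(2) = 5
f(5) = (-2)*(5)^2 - 1*(5) + 5 = -50

-50


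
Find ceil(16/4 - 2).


16/4 = 4
4 - 2 = 2
ceil(2) = 2

2


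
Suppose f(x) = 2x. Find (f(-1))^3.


f(-1) = -2
(-2)^3 = -8

-8


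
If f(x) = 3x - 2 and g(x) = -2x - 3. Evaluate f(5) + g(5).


f(5) = 13
g(5) = -13
Sum = 0

0


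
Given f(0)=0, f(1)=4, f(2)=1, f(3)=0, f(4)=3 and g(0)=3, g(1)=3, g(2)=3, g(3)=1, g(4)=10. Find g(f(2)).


f(2) = 1
g(1) = 3

3


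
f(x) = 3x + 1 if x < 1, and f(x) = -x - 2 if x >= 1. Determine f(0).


0 satisfies x < 1
f(0) = 1

1


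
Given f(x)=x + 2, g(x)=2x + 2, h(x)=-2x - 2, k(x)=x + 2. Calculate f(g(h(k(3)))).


k(3) = 5
h(5) = -12
g(-12) = -22
f(-22) = -20

-20


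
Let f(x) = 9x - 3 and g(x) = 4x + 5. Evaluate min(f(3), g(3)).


f(3) = 24
g(3) = 17
min = 17

17


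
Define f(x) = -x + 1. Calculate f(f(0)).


f(0) = 1
f(1) = 0

0


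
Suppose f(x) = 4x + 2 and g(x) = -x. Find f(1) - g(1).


7


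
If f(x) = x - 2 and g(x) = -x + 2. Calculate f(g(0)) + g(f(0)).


f(g(0)) = 0
g(f(0)) = 4
Sum = 4

4


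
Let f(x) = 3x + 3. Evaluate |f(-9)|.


24


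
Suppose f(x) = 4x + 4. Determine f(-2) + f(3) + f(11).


60


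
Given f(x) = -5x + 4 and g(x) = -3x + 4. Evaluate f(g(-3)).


g(-3) = 13
f(13) = -61

-61


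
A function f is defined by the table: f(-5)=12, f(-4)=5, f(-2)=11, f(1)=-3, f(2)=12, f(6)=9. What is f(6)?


Reading from the table at x = 6

9


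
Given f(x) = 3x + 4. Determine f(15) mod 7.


f(15) = 49
49 mod 7 = 0

0


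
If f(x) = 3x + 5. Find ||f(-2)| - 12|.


f(-2) = -1
|-1| = 1
|1 - 12| = 11

11


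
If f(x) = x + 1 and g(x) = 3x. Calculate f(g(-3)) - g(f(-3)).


f(g(-3)) = -8
g(f(-3)) = -6
Difference = -2

-2


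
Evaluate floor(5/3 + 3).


4


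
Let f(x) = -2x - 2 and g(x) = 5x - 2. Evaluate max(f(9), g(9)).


43


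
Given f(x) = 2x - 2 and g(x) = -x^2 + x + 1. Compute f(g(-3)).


g(-3) = -11
f(-11) = -24

-24


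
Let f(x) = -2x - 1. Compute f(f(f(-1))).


f(-1) = 1
f(1) = -3
f(-3) = 5

5


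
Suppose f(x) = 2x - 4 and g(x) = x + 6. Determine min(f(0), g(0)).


f(0) = -4
g(0) = 6
min = -4

-4


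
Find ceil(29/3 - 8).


29/3 = 9.6667
9.6667 - 8 = 1.6667
ceil(1.6667) = 2

2
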